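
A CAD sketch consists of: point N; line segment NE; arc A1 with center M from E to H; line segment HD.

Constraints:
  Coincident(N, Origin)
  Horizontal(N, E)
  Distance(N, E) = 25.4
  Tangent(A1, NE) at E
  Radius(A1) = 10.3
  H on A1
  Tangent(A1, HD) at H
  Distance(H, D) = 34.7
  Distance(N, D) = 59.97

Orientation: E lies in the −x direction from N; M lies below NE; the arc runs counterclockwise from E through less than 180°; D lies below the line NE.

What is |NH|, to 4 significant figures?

36.40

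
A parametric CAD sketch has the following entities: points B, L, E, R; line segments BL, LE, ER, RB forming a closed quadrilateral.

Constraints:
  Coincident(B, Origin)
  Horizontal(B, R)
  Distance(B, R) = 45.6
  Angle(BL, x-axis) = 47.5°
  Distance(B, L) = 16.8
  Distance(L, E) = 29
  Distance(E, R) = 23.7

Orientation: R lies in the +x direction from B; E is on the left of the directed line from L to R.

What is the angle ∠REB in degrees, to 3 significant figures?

77.0°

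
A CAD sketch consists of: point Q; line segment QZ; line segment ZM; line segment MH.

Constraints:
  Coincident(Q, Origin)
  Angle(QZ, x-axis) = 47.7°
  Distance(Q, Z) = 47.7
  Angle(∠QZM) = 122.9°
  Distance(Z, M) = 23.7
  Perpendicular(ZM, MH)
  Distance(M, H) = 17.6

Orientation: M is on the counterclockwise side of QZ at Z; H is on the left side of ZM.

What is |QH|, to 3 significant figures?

54.5

Q is at the origin; QZ runs at 47.7° with length 47.7, so Z = 47.7·(cos 47.7°, sin 47.7°) = (32.1, 35.3). ∠QZM = 122.9°, so ZM runs at 47.7° + (180° − 122.9°) = 105° from the x-axis; with |ZM| = 23.7, M = Z + 23.7·(cos 105°, sin 105°) = (26.0, 58.2). The perpendicularity gives MH at right angles to ZM; with |MH| = 17.6 on the left of ZM, H = M + 17.6·(-0.967, -0.255) = (9.03, 53.7). Then |QH| = |H − Q| = 54.5.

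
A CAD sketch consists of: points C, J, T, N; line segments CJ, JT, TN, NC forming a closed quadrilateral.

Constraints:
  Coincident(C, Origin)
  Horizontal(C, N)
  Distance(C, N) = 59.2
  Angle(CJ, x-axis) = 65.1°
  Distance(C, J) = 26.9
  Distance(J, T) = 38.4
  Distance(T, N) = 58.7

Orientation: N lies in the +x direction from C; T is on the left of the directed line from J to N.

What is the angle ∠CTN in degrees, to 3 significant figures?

57.1°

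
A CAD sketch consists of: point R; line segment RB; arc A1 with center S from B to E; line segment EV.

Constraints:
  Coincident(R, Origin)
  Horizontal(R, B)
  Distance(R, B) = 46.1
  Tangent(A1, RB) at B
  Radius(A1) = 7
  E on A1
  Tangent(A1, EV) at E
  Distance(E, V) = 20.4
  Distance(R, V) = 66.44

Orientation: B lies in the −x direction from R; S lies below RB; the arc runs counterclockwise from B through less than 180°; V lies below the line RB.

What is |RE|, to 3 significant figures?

52.0

R is at the origin; R and B share the same y with |RB| = 46.1 and B on the −x side, so B = (-46.1, 0.00). A1 meets RB tangentially, so SB is at right angles to RB, so S = B + (0, -7) = (-46.1, -7.00). Since SE ⟂ EV (tangency), |SV| = √(7.0² + 20.4²) = 21.6 regardless of where E sits on A1. So V lies on both circle(R, 66.44) and circle(S, 21.6); the below-RB intersection is V = (-63.4, -19.9). E is the foot of the tangent from V: E = (-51.9, -3.05).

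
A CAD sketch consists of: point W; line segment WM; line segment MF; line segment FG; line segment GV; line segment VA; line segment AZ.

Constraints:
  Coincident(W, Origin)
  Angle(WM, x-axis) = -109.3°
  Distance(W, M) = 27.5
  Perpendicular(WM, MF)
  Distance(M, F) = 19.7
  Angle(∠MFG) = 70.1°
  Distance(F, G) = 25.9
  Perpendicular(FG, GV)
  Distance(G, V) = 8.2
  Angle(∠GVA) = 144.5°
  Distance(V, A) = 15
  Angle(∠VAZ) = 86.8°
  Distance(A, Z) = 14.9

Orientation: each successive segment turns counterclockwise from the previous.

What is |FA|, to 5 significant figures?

26.686

The perpendicularity gives GV at right angles to FG, so GV runs at -179.40°; with |GV| = 8.2, V = (1.0330, -6.6529). ∠GVA = 144.5° gives VA at -143.90° from the x-axis; with |VA| = 15.0, A = (-11.087, -15.491). Then |FA| = |A − F| = 26.686.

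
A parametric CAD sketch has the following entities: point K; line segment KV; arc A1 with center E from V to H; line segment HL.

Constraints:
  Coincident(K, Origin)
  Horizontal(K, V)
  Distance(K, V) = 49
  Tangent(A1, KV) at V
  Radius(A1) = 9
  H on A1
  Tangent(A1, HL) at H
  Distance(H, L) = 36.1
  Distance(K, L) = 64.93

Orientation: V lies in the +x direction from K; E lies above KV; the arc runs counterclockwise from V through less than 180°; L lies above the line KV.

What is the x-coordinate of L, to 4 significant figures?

45.76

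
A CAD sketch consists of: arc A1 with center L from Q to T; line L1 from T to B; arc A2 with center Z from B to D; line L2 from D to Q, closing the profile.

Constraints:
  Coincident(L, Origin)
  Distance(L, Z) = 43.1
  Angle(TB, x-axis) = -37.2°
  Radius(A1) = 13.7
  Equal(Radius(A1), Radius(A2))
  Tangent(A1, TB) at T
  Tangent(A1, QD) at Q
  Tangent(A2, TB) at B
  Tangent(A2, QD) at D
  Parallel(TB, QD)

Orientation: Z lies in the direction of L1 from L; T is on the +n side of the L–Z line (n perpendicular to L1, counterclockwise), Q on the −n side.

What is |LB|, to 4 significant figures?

45.22

Tangency of A1 to both parallel lines with radius 13.7 puts T and Q at L ± 13.7·n: T = (8.283, 10.91), Q = (-8.283, -10.91). Equal radii place B and D the same way about Z: B = Z + 13.7·n = (42.61, -15.15), D = Z − 13.7·n = (26.05, -36.97). Then |LB| = |B − L| = 45.22.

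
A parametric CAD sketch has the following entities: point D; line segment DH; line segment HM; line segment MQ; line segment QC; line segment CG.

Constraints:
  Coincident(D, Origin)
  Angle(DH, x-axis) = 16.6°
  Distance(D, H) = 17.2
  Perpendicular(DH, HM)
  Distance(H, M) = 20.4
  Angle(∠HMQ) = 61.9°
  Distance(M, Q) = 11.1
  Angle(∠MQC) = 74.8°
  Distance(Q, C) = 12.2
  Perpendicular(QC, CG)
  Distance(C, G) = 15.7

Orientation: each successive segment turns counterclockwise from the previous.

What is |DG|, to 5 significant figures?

32.109

D is at the origin; DH runs at 16.6° with length 17.2, so H = (16.483, 4.9138). DH ⟂ HM, so HM runs at 106.60°; with |HM| = 20.4, M = (10.655, 24.464). ∠HMQ = 61.9° gives MQ at -135.30° from the x-axis; with |MQ| = 11.1, Q = (2.7652, 16.656). ∠MQC = 74.8° gives QC at -30.100° from the x-axis; with |QC| = 12.2, C = (13.320, 10.538). QC ⟂ CG, so CG runs at 59.900°; with |CG| = 15.7, G = (21.194, 24.120). Then |DG| = |G − D| = 32.109.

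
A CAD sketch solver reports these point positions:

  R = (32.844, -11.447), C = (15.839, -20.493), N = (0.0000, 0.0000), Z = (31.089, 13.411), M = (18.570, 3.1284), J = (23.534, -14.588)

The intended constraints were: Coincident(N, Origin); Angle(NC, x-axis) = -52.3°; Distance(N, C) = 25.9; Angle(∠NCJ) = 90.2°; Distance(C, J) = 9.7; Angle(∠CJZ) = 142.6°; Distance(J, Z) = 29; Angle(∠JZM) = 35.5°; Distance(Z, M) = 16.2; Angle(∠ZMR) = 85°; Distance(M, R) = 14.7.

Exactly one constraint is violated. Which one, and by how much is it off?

Distance(M, R) = 14.7 — off by 5.70.

N = (0.00, 0.00) ✓; NC at -52.30° ✓; |NC| = 25.90 ✓; ∠NCJ = 90.20° ✓; |CJ| = 9.700 ✓; ∠CJZ = 142.6° ✓; |JZ| = 29.00 ✓; ∠JZM = 35.50° ✓; |ZM| = 16.20 ✓; ∠ZMR = 85.00° ✓; |MR| = 20.40 ✗.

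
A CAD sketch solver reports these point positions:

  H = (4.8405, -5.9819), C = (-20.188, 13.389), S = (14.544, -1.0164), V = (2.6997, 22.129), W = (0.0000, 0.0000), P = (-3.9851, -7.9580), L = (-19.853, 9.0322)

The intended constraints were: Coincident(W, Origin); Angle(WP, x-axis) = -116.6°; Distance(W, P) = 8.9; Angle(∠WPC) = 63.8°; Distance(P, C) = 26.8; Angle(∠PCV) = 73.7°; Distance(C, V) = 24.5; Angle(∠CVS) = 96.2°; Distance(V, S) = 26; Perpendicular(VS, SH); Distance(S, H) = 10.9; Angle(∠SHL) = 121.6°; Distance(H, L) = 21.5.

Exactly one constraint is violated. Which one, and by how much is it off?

Distance(H, L) = 21.5 — off by 7.40.

W = (0.00, 0.00) ✓; WP at -116.6° ✓; |WP| = 8.900 ✓; ∠WPC = 63.80° ✓; |PC| = 26.80 ✓; ∠PCV = 73.70° ✓; |CV| = 24.50 ✓; ∠CVS = 96.20° ✓; |VS| = 26.00 ✓; ∠(VS, SH) = 90.00° ✓; |SH| = 10.90 ✓; ∠SHL = 121.6° ✓; |HL| = 28.90 ✗.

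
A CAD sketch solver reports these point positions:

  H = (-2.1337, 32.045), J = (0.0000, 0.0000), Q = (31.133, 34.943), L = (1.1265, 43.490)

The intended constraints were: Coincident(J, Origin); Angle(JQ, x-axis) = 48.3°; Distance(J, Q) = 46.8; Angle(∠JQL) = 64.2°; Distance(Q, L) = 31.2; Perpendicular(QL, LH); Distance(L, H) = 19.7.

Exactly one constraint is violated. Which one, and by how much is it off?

Distance(L, H) = 19.7 — off by 7.80.

J = (0.00, 0.00) ✓; JQ at 48.30° ✓; |JQ| = 46.80 ✓; ∠JQL = 64.20° ✓; |QL| = 31.20 ✓; ∠(QL, LH) = 90.00° ✓; |LH| = 11.90 ✗.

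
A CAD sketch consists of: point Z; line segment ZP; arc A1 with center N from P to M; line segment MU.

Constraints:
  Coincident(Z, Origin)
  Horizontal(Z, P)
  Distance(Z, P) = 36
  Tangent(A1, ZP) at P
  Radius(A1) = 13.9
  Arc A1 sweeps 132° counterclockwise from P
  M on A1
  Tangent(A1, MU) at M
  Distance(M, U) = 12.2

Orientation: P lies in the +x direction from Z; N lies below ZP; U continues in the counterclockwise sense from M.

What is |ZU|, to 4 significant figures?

46.75

On A1, P sits at bearing 90° from N; a 132° counterclockwise sweep puts M at bearing 222°, so M = N + 13.9·(cos 222°, sin 222°) = (25.67, -23.20). Tangency of A1 to MU means the radius NM is perpendicular to MU, so MU runs along (−sin 222°, cos 222°); with |MU| = 12.2, U = (33.83, -32.27). Then |ZU| = |U − Z| = 46.75.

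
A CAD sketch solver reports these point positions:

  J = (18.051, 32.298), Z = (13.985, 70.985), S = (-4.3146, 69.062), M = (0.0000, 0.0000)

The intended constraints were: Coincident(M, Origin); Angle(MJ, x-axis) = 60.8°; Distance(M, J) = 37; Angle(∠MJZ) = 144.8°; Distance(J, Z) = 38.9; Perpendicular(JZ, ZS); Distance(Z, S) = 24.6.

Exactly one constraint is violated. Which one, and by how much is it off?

Distance(Z, S) = 24.6 — off by 6.20.

M = (0.00, 0.00) ✓; MJ at 60.80° ✓; |MJ| = 37.00 ✓; ∠MJZ = 144.8° ✓; |JZ| = 38.90 ✓; ∠(JZ, ZS) = 90.00° ✓; |ZS| = 18.40 ✗.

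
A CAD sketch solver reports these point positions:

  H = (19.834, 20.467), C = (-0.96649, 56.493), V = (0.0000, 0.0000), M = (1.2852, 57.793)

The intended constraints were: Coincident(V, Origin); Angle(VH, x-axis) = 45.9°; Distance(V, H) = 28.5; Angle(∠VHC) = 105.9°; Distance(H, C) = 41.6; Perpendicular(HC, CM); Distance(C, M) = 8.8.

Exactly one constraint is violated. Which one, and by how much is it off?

Distance(C, M) = 8.8 — off by 6.20.

V = (0.00, 0.00) ✓; VH at 45.90° ✓; |VH| = 28.50 ✓; ∠VHC = 105.9° ✓; |HC| = 41.60 ✓; ∠(HC, CM) = 90.00° ✓; |CM| = 2.600 ✗.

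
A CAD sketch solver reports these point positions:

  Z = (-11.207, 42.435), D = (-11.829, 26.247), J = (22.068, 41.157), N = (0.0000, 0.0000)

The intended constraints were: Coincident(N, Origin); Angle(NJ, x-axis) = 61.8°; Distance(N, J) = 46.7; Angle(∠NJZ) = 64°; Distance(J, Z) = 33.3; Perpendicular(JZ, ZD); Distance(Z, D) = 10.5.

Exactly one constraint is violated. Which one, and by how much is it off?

Distance(Z, D) = 10.5 — off by 5.70.

N = (0.00, 0.00) ✓; NJ at 61.80° ✓; |NJ| = 46.70 ✓; ∠NJZ = 64.00° ✓; |JZ| = 33.30 ✓; ∠(JZ, ZD) = 90.00° ✓; |ZD| = 16.20 ✗.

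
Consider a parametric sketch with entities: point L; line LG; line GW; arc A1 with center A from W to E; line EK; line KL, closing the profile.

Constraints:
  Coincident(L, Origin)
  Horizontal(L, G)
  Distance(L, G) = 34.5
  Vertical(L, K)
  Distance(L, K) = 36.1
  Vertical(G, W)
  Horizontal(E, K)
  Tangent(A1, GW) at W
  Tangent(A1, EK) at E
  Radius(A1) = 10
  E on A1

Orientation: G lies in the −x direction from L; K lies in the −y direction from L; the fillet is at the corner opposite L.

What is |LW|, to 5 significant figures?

43.260

L is at the origin; LG is horizontal with |LG| = 34.5 and G on the −x side, so G = (-34.500, 0.0000). LK is vertical with |LK| = 36.1 and K on the −y side, so K = (0.0000, -36.100). The virtual corner opposite L is at (-34.500, -36.100). A1 meets GW tangentially, so AW is at right angles to GW and A1 meets EK tangentially, so AE is at right angles to EK, with radius 10.0, so the center A sits 10.0 in from both sides at A = (-24.500, -26.100). That places the tangent points at W = (-34.500, -26.100) on GW and E = (-24.500, -36.100) on EK. Then |LW| = |W − L| = 43.260.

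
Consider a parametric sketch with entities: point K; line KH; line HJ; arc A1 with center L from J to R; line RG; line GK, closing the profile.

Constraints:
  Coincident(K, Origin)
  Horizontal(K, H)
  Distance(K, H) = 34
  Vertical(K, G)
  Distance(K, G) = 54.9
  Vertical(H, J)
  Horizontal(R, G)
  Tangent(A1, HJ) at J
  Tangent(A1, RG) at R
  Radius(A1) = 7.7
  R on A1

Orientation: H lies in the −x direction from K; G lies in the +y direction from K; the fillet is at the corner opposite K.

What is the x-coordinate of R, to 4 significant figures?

-26.30

K is at the origin; K and H share the same y with |KH| = 34.0 and H on the −x side, so H = (-34.00, 0.000). K and G share the same x with |KG| = 54.9 and G on the +y side, so G = (0.000, 54.90). The virtual corner opposite K is at (-34.00, 54.90). A1 meets HJ tangentially, so LJ is at right angles to HJ and since A1 is tangent to RG there, LR ⟂ RG, with radius 7.7, so the center L sits 7.7 in from both sides at L = (-26.30, 47.20). That places the tangent points at J = (-34.00, 47.20) on HJ and R = (-26.30, 54.90) on RG. So R.x = -26.30.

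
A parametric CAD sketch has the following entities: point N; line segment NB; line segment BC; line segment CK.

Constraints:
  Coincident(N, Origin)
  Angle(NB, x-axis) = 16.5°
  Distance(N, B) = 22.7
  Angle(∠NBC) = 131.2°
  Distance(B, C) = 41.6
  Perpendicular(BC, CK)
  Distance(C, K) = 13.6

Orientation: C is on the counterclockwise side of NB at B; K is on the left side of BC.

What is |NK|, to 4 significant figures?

56.66

N is at the origin; NB runs at 16.5° with length 22.7, so B = 22.7·(cos 16.5°, sin 16.5°) = (21.77, 6.447). ∠NBC = 131.2°, so BC runs at 16.5° + (180° − 131.2°) = 65.30° from the x-axis; with |BC| = 41.6, C = B + 41.6·(cos 65.30°, sin 65.30°) = (39.15, 44.24). The perpendicularity gives CK at right angles to BC; with |CK| = 13.6 on the left of BC, K = C + 13.6·(-0.9085, 0.4179) = (26.79, 49.92). Then |NK| = |K − N| = 56.66.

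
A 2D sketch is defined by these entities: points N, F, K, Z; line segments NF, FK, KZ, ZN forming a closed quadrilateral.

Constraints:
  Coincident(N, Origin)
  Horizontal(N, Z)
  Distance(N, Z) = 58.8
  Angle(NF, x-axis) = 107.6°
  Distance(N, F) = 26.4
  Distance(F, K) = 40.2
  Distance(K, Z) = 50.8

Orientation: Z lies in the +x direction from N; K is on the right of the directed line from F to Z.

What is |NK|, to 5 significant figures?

14.489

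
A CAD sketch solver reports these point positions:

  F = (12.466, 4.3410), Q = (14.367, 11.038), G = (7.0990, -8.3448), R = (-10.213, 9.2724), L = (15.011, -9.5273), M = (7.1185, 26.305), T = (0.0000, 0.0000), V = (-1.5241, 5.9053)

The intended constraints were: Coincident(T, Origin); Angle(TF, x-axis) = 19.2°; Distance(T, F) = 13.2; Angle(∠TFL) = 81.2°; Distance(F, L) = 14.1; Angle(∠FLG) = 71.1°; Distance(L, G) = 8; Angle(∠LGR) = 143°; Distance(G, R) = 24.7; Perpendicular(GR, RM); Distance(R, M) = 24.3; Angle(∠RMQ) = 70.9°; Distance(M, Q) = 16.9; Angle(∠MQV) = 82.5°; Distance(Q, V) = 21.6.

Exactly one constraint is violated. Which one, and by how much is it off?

Distance(Q, V) = 21.6 — off by 4.90.

T = (0.00, 0.00) ✓; TF at 19.20° ✓; |TF| = 13.20 ✓; ∠TFL = 81.20° ✓; |FL| = 14.10 ✓; ∠FLG = 71.10° ✓; |LG| = 8.000 ✓; ∠LGR = 143.0° ✓; |GR| = 24.70 ✓; ∠(GR, RM) = 90.00° ✓; |RM| = 24.30 ✓; ∠RMQ = 70.90° ✓; |MQ| = 16.90 ✓; ∠MQV = 82.50° ✓; |QV| = 16.70 ✗.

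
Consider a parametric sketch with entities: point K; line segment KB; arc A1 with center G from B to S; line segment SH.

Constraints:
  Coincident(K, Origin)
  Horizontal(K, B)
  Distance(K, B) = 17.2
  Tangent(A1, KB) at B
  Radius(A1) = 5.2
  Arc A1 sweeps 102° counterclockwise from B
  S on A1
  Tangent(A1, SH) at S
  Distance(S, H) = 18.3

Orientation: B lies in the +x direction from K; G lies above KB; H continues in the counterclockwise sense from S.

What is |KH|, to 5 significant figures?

30.435

K is at the origin; KB is horizontal with |KB| = 17.2 and B on the +x side, so B = (17.200, 0.0000). Tangency of A1 to KB means the radius GB is perpendicular to KB, so G = B + (0, 5.2) = (17.200, 5.2000). On A1, B sits at bearing -90° from G; a 102° counterclockwise sweep puts S at bearing 12°, so S = G + 5.2·(cos 12°, sin 12°) = (22.286, 6.2811). Since A1 is tangent to SH there, GS ⟂ SH, so SH runs along (−sin 12°, cos 12°); with |SH| = 18.3, H = (18.482, 24.181). Then |KH| = |H − K| = 30.435.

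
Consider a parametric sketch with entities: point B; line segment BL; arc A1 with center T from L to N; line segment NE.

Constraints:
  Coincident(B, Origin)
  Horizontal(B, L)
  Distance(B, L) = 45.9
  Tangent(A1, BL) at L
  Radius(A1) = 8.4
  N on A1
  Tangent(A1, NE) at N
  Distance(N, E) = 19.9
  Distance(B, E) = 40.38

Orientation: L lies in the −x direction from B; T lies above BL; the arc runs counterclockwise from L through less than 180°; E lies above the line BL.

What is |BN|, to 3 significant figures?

38.3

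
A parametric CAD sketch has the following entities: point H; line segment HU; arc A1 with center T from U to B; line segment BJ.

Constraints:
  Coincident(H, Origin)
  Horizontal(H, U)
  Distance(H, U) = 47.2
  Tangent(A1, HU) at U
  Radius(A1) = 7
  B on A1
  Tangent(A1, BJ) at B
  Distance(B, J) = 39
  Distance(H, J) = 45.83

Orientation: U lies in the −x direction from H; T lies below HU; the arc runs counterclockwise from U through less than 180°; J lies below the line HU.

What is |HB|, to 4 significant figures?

53.43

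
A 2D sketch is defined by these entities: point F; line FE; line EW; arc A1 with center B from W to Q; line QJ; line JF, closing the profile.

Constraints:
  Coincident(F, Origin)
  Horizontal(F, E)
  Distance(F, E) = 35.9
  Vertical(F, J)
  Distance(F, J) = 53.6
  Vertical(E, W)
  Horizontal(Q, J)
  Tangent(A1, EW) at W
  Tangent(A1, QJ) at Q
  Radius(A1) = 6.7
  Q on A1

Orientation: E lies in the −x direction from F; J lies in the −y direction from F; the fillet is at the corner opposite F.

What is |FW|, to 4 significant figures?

59.06

F is at the origin; FE is horizontal with |FE| = 35.9 and E on the −x side, so E = (-35.90, 0.000). F and J share the same x with |FJ| = 53.6 and J on the −y side, so J = (0.000, -53.60). The virtual corner opposite F is at (-35.90, -53.60). A1 meets EW tangentially, so BW is at right angles to EW and tangency of A1 to QJ means the radius BQ is perpendicular to QJ, with radius 6.7, so the center B sits 6.7 in from both sides at B = (-29.20, -46.90). That places the tangent points at W = (-35.90, -46.90) on EW and Q = (-29.20, -53.60) on QJ. Then |FW| = |W − F| = 59.06.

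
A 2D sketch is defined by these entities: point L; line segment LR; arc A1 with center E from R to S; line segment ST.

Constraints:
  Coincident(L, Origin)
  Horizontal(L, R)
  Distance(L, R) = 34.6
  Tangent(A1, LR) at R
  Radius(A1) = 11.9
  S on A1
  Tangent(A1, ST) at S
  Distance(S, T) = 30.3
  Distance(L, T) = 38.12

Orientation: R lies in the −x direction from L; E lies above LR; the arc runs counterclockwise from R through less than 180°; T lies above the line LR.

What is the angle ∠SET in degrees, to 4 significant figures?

68.56°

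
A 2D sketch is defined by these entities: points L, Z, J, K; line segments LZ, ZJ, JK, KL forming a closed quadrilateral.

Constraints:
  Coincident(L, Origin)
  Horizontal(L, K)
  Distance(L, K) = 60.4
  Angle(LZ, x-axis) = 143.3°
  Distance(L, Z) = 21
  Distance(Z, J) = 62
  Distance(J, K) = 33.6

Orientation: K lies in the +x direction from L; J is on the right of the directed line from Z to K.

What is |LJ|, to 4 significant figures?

41.05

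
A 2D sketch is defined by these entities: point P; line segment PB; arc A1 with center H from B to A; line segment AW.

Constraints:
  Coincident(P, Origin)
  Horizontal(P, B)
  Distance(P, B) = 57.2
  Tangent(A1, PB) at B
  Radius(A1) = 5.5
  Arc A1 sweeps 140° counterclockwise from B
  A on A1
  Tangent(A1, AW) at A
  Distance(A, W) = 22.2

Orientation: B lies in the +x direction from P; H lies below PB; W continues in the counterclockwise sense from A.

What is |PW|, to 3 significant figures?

74.6

On A1, B sits at bearing 90° from H; a 140° counterclockwise sweep puts A at bearing 230°, so A = H + 5.5·(cos 230°, sin 230°) = (53.7, -9.71). A1 meets AW tangentially, so HA is at right angles to AW, so AW runs along (−sin 230°, cos 230°); with |AW| = 22.2, W = (70.7, -24.0). Then |PW| = |W − P| = 74.6.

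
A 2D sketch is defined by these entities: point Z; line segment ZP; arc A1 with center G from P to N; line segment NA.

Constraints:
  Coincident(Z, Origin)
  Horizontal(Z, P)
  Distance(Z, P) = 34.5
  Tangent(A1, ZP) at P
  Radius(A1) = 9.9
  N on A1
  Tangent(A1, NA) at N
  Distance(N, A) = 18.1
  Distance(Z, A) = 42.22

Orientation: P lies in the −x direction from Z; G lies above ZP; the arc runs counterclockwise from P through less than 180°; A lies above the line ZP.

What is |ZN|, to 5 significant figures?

27.915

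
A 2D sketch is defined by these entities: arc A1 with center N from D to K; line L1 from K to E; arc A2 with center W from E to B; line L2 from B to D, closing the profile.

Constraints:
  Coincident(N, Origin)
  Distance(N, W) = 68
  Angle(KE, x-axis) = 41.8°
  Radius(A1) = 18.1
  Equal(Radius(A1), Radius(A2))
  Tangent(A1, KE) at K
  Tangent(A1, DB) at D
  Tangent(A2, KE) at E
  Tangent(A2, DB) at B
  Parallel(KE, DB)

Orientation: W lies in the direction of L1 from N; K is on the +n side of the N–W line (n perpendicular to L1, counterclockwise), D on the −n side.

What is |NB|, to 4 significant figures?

70.37

The slot axis is L1's direction at 41.8°, so u = (cos 41.8°, sin 41.8°) = (0.7455, 0.6665) and n = (−sin 41.8°, cos 41.8°) = (-0.6665, 0.7455). N is at the origin and W lies 68.0 along u from N, so W = 68.0·u = (50.69, 45.32). Tangency of A1 to both parallel lines with radius 18.1 puts K and D at N ± 18.1·n: K = (-12.06, 13.49), D = (12.06, -13.49). Equal radii place E and B the same way about W: E = W + 18.1·n = (38.63, 58.82), B = W − 18.1·n = (62.76, 31.83). Then |NB| = |B − N| = 70.37.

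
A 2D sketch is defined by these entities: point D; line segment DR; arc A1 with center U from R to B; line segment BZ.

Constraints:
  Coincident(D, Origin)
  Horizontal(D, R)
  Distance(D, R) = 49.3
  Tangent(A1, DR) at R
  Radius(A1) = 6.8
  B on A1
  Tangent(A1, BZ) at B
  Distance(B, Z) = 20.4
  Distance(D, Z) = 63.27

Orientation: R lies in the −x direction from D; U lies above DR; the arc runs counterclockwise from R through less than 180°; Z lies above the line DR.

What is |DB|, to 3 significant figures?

45.5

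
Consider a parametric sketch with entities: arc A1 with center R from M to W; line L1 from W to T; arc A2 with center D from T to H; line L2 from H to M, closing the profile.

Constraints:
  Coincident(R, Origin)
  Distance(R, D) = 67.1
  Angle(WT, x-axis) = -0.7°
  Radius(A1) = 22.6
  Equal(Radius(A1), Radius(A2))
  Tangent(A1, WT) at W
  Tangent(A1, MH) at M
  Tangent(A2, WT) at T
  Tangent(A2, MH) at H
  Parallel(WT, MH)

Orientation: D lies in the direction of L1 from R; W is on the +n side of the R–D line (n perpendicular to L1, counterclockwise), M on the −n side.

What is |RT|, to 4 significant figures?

70.80

The slot axis is L1's direction at -0.7°, so u = (cos -0.7°, sin -0.7°) = (0.9999, -0.01222) and n = (−sin -0.7°, cos -0.7°) = (0.01222, 0.9999). R is at the origin and D lies 67.1 along u from R, so D = 67.1·u = (67.09, -0.8198). Tangency of A1 to both parallel lines with radius 22.6 puts W and M at R ± 22.6·n: W = (0.2761, 22.60), M = (-0.2761, -22.60). Equal radii place T and H the same way about D: T = D + 22.6·n = (67.37, 21.78), H = D − 22.6·n = (66.82, -23.42). Then |RT| = |T − R| = 70.80.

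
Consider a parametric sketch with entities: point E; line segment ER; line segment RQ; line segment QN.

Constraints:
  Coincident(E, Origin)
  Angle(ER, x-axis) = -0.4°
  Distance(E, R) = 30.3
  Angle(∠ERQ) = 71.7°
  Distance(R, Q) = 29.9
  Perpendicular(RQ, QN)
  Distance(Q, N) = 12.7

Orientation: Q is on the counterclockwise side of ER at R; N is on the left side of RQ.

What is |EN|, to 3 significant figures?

26.0

∠ERQ = 71.7°, so RQ runs at -0.4° + (180° − 71.7°) = 108° from the x-axis; with |RQ| = 29.9, Q = R + 29.9·(cos 108°, sin 108°) = (21.1, 28.2). RQ ⟂ QN; with |QN| = 12.7 on the left of RQ, N = Q + 12.7·(-0.952, -0.307) = (9.02, 24.3). Then |EN| = |N − E| = 26.0.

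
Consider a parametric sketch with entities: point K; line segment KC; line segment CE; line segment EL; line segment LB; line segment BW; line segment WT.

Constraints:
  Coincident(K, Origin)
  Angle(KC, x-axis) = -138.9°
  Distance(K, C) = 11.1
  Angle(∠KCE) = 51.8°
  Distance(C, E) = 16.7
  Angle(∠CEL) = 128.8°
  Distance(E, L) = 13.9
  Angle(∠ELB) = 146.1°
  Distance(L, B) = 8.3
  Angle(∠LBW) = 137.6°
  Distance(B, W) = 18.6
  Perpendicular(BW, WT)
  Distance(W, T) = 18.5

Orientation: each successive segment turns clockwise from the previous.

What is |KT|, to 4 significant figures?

15.43

K is at the origin; KC runs at -138.9° with length 11.1, so C = (-8.365, -7.297). ∠KCE = 51.8° gives CE at 92.90° from the x-axis; with |CE| = 16.7, E = (-9.209, 9.382). ∠CEL = 128.8° gives EL at 41.70° from the x-axis; with |EL| = 13.9, L = (1.169, 18.63). ∠ELB = 146.1° gives LB at 7.800° from the x-axis; with |LB| = 8.3, B = (9.392, 19.75). ∠LBW = 137.6° gives BW at -34.60° from the x-axis; with |BW| = 18.6, W = (24.70, 9.193). BW ⟂ WT, so WT runs at -124.6°; with |WT| = 18.5, T = (14.20, -6.035). Then |KT| = |T − K| = 15.43.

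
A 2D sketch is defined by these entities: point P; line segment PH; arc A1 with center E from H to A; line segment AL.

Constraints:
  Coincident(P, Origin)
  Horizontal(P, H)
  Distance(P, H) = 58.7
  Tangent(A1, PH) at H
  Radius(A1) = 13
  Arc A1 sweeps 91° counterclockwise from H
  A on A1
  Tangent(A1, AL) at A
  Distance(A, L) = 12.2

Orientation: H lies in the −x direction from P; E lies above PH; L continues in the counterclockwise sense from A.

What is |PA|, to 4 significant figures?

47.58

A1 meets PH tangentially, so EH is at right angles to PH, so E = H + (0, 13) = (-58.70, 13.00). On A1, H sits at bearing -90° from E; a 91° counterclockwise sweep puts A at bearing 1°, so A = E + 13.0·(cos 1°, sin 1°) = (-45.70, 13.23). Then |PA| = |A − P| = 47.58.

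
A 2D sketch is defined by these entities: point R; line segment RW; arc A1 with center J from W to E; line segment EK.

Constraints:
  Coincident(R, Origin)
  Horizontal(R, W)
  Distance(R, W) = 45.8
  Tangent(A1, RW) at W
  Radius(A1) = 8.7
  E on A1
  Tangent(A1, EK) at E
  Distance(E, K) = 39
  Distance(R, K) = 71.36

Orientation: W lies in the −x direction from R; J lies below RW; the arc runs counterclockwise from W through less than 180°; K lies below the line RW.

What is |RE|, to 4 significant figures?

55.24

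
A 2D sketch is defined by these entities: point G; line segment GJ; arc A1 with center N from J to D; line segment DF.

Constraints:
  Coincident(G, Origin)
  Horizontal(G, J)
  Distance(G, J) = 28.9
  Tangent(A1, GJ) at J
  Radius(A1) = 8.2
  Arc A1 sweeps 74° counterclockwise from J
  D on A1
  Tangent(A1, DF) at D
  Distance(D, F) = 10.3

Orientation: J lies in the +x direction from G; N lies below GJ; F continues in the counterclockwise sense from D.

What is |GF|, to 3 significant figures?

24.1

On A1, J sits at bearing 90° from N; a 74° counterclockwise sweep puts D at bearing 164°, so D = N + 8.2·(cos 164°, sin 164°) = (21.0, -5.94). The tangent condition forces ND to be normal to DF, so DF runs along (−sin 164°, cos 164°); with |DF| = 10.3, F = (18.2, -15.8). Then |GF| = |F − G| = 24.1.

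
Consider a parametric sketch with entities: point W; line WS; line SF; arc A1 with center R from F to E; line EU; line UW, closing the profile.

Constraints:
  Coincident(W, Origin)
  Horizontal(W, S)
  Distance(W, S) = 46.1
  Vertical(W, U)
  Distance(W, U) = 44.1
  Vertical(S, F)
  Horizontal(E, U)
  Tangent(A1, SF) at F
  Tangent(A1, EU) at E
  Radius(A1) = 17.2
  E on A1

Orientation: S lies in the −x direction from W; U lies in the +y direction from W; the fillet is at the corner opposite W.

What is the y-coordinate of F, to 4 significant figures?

26.90

W is at the origin; WS is horizontal with |WS| = 46.1 and S on the −x side, so S = (-46.10, 0.000). W and U share the same x with |WU| = 44.1 and U on the +y side, so U = (0.000, 44.10). The virtual corner opposite W is at (-46.10, 44.10). Since A1 is tangent to SF there, RF ⟂ SF and A1 meets EU tangentially, so RE is at right angles to EU, with radius 17.2, so the center R sits 17.2 in from both sides at R = (-28.90, 26.90). That places the tangent points at F = (-46.10, 26.90) on SF and E = (-28.90, 44.10) on EU. So F.y = 26.90.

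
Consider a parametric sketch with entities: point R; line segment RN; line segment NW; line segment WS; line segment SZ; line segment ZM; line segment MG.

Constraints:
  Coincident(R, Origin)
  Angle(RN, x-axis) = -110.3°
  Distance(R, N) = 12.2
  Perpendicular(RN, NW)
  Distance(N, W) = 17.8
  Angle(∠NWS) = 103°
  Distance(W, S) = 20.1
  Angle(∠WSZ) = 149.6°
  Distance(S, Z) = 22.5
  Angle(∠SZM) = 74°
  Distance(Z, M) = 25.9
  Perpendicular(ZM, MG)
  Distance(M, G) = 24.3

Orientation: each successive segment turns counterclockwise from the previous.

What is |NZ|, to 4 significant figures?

43.92

R is at the origin; RN runs at -110.3° with length 12.2, so N = (-4.233, -11.44). RN is perpendicular to NW, so NW runs at -20.30°; with |NW| = 17.8, W = (12.46, -17.62). ∠NWS = 103.0° gives WS at 56.70° from the x-axis; with |WS| = 20.1, S = (23.50, -0.8180). ∠WSZ = 149.6° gives SZ at 87.10° from the x-axis; with |SZ| = 22.5, Z = (24.64, 21.65). Then |NZ| = |Z − N| = 43.92.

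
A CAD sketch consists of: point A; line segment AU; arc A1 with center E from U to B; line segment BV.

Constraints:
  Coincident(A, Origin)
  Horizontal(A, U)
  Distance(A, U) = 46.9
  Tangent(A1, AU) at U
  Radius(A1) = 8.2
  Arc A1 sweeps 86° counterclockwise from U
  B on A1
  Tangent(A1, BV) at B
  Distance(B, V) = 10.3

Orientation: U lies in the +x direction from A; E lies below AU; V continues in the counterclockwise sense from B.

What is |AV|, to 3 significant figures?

42.0

A is at the origin; AU is horizontal with |AU| = 46.9 and U on the +x side, so U = (46.9, 0.00). Tangency of A1 to AU means the radius EU is perpendicular to AU, so E = U + (0, -8.2) = (46.9, -8.20). On A1, U sits at bearing 90° from E; an 86° counterclockwise sweep puts B at bearing 176°, so B = E + 8.2·(cos 176°, sin 176°) = (38.7, -7.63). A1 meets BV tangentially, so EB is at right angles to BV, so BV runs along (−sin 176°, cos 176°); with |BV| = 10.3, V = (38.0, -17.9). Then |AV| = |V − A| = 42.0.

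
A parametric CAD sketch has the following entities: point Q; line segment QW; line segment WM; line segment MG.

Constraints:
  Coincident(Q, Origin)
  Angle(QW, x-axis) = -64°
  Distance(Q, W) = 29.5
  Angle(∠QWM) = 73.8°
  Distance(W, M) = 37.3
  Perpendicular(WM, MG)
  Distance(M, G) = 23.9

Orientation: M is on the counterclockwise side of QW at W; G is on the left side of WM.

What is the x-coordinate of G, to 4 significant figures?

24.51

Q is at the origin; QW runs at -64.0° with length 29.5, so W = 29.5·(cos -64.0°, sin -64.0°) = (12.93, -26.51). ∠QWM = 73.8°, so WM runs at -64.0° + (180° − 73.8°) = 42.20° from the x-axis; with |WM| = 37.3, M = W + 37.3·(cos 42.20°, sin 42.20°) = (40.56, -1.459). WM is perpendicular to MG; with |MG| = 23.9 on the left of WM, G = M + 23.9·(-0.6717, 0.7408) = (24.51, 16.25). So G.x = 24.51.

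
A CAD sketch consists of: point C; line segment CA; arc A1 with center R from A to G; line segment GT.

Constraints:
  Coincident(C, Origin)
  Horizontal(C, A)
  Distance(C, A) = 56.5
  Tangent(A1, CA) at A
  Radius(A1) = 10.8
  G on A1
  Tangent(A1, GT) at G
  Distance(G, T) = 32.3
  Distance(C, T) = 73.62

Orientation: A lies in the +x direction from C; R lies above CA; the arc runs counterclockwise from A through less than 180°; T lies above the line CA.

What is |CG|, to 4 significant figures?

68.30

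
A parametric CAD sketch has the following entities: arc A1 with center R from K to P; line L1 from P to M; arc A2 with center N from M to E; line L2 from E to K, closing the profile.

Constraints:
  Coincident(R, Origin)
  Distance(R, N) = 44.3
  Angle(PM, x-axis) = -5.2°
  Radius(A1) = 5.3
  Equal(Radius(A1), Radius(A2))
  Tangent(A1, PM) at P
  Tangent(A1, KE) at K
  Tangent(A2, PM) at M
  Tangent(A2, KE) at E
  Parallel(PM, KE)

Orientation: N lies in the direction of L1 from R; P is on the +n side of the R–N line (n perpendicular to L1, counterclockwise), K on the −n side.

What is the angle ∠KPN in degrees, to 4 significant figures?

83.18°

The slot axis is L1's direction at -5.2°, so u = (cos -5.2°, sin -5.2°) = (0.9959, -0.09063) and n = (−sin -5.2°, cos -5.2°) = (0.09063, 0.9959). R is at the origin and N lies 44.3 along u from R, so N = 44.3·u = (44.12, -4.015). Tangency of A1 to both parallel lines with radius 5.3 puts P and K at R ± 5.3·n: P = (0.4804, 5.278), K = (-0.4804, -5.278). Then cos ∠KPN = PK·PN / (|PK||PN|), giving 83.18°.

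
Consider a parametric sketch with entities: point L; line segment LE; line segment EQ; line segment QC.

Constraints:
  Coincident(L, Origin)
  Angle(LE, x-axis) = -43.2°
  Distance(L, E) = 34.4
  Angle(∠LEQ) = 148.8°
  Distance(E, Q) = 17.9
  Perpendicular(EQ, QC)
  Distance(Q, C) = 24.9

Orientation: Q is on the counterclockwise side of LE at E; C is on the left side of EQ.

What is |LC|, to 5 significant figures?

47.851

L is at the origin; LE runs at -43.2° with length 34.4, so E = 34.4·(cos -43.2°, sin -43.2°) = (25.077, -23.548). ∠LEQ = 148.8°, so EQ runs at -43.2° + (180° − 148.8°) = -12.000° from the x-axis; with |EQ| = 17.9, Q = E + 17.9·(cos -12.000°, sin -12.000°) = (42.585, -27.270). The perpendicularity gives QC at right angles to EQ; with |QC| = 24.9 on the left of EQ, C = Q + 24.9·(0.20791, 0.97815) = (47.762, -2.9142). Then |LC| = |C − L| = 47.851.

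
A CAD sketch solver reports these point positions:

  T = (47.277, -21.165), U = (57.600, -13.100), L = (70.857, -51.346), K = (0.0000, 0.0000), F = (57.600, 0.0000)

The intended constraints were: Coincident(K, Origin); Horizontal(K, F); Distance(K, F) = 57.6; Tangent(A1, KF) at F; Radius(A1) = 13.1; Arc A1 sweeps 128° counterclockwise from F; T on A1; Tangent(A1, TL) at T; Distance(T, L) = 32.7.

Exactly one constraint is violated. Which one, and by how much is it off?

Distance(T, L) = 32.7 — off by 5.60.

K = (0.00, 0.00) ✓; K.y = 0.00, F.y = 0.00 ✓; |KF| = 57.60 ✓; ∠(UF, FK) = 90.00° ✓; |UF| = 13.10 ✓; bearing(U→T) − bearing(U→F) = 128.0° ✓; |UT| = 13.10 ✓; ∠(UT, TL) = 90.00° ✓; |TL| = 38.30 ✗.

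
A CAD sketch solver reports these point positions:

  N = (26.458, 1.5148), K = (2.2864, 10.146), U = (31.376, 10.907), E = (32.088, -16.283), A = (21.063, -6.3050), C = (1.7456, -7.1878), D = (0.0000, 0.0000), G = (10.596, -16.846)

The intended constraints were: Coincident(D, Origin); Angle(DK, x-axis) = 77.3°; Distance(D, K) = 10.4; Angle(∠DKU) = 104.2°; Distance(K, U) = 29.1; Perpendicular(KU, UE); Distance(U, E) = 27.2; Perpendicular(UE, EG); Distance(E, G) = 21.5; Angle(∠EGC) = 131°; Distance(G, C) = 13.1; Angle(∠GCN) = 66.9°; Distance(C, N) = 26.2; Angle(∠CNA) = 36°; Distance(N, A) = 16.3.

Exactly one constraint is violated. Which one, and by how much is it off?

Distance(N, A) = 16.3 — off by 6.80.

D = (0.00, 0.00) ✓; DK at 77.30° ✓; |DK| = 10.40 ✓; ∠DKU = 104.2° ✓; |KU| = 29.10 ✓; ∠(KU, UE) = 90.00° ✓; |UE| = 27.20 ✓; ∠(UE, EG) = 90.00° ✓; |EG| = 21.50 ✓; ∠EGC = 131.0° ✓; |GC| = 13.10 ✓; ∠GCN = 66.90° ✓; |CN| = 26.20 ✓; ∠CNA = 36.00° ✓; |NA| = 9.500 ✗.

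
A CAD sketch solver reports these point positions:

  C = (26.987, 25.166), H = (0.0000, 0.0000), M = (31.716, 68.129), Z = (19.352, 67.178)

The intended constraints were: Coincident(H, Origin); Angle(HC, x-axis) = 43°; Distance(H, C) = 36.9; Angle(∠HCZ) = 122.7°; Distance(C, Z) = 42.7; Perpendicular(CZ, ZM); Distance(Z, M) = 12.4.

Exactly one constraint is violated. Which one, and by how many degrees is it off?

Perpendicular(CZ, ZM) — off by 5.90°.

H = (0.00, 0.00) ✓; HC at 43.00° ✓; |HC| = 36.90 ✓; ∠HCZ = 122.7° ✓; |CZ| = 42.70 ✓; ∠(CZ, ZM) = 95.90° ✗; |ZM| = 12.40 ✓.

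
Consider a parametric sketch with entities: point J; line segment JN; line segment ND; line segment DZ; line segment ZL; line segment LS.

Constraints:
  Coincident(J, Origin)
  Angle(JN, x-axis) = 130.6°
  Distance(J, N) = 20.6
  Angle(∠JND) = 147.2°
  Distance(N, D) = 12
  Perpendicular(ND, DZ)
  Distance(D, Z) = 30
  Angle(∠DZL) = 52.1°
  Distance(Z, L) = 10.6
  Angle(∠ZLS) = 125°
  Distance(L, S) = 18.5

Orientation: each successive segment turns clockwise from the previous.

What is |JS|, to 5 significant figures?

22.734

J is at the origin; JN runs at 130.6° with length 20.6, so N = (-13.406, 15.641). ∠JND = 147.2° gives ND at 97.800° from the x-axis; with |ND| = 12.0, D = (-15.035, 27.530). The perpendicularity gives DZ at right angles to ND, so DZ runs at 7.8000°; with |DZ| = 30.0, Z = (14.688, 31.601). ∠DZL = 52.1° gives ZL at -120.10° from the x-axis; with |ZL| = 10.6, L = (9.3719, 22.431). ∠ZLS = 125.0° gives LS at -175.10° from the x-axis; with |LS| = 18.5, S = (-9.0605, 20.851). Then |JS| = |S − J| = 22.734.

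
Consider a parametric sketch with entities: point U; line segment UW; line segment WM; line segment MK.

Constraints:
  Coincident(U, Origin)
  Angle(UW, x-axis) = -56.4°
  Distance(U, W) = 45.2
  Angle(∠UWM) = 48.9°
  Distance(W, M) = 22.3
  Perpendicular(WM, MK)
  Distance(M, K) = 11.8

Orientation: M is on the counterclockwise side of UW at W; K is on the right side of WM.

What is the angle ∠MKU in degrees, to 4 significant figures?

9.182°

U is at the origin; UW runs at -56.4° with length 45.2, so W = 45.2·(cos -56.4°, sin -56.4°) = (25.01, -37.65). ∠UWM = 48.9°, so WM runs at -56.4° + (180° − 48.9°) = 74.70° from the x-axis; with |WM| = 22.3, M = W + 22.3·(cos 74.70°, sin 74.70°) = (30.90, -16.14). WM ⟂ MK; with |MK| = 11.8 on the right of WM, K = M + 11.8·(0.9646, -0.2639) = (42.28, -19.25). Then cos ∠MKU = KM·KU / (|KM||KU|), giving 9.182°.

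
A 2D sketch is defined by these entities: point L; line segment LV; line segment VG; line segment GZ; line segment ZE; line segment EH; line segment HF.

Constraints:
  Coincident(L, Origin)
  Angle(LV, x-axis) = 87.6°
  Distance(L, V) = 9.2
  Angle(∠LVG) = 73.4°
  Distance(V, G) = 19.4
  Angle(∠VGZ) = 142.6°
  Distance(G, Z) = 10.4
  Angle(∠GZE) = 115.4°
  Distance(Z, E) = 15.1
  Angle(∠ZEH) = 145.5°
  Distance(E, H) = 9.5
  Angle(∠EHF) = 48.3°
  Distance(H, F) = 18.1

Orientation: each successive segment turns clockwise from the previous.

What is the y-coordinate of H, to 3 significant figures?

-22.7

∠GZE = 115.4° gives ZE at -121° from the x-axis; with |ZE| = 15.1, E = (16.7, -18.7). ∠ZEH = 145.5° gives EH at -156° from the x-axis; with |EH| = 9.5, H = (8.06, -22.7). So H.y = -22.7.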